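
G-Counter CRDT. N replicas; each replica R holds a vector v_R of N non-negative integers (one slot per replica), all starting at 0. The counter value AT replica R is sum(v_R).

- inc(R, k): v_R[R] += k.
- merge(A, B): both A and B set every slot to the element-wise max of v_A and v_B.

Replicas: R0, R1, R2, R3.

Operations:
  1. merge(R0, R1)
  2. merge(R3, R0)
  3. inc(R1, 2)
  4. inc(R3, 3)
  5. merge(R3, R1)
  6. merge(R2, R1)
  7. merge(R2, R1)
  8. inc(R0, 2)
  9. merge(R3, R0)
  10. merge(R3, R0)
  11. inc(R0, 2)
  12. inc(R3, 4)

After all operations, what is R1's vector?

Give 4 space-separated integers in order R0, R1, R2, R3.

Answer: 0 2 0 3

Derivation:
Op 1: merge R0<->R1 -> R0=(0,0,0,0) R1=(0,0,0,0)
Op 2: merge R3<->R0 -> R3=(0,0,0,0) R0=(0,0,0,0)
Op 3: inc R1 by 2 -> R1=(0,2,0,0) value=2
Op 4: inc R3 by 3 -> R3=(0,0,0,3) value=3
Op 5: merge R3<->R1 -> R3=(0,2,0,3) R1=(0,2,0,3)
Op 6: merge R2<->R1 -> R2=(0,2,0,3) R1=(0,2,0,3)
Op 7: merge R2<->R1 -> R2=(0,2,0,3) R1=(0,2,0,3)
Op 8: inc R0 by 2 -> R0=(2,0,0,0) value=2
Op 9: merge R3<->R0 -> R3=(2,2,0,3) R0=(2,2,0,3)
Op 10: merge R3<->R0 -> R3=(2,2,0,3) R0=(2,2,0,3)
Op 11: inc R0 by 2 -> R0=(4,2,0,3) value=9
Op 12: inc R3 by 4 -> R3=(2,2,0,7) value=11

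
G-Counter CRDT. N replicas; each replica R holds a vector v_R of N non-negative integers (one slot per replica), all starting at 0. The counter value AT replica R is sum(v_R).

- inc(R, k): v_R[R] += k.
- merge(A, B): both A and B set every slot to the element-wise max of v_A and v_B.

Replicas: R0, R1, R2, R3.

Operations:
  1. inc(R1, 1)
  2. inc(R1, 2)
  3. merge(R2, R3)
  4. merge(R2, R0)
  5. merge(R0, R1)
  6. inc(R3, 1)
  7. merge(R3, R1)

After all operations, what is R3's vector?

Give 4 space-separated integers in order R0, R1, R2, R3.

Op 1: inc R1 by 1 -> R1=(0,1,0,0) value=1
Op 2: inc R1 by 2 -> R1=(0,3,0,0) value=3
Op 3: merge R2<->R3 -> R2=(0,0,0,0) R3=(0,0,0,0)
Op 4: merge R2<->R0 -> R2=(0,0,0,0) R0=(0,0,0,0)
Op 5: merge R0<->R1 -> R0=(0,3,0,0) R1=(0,3,0,0)
Op 6: inc R3 by 1 -> R3=(0,0,0,1) value=1
Op 7: merge R3<->R1 -> R3=(0,3,0,1) R1=(0,3,0,1)

Answer: 0 3 0 1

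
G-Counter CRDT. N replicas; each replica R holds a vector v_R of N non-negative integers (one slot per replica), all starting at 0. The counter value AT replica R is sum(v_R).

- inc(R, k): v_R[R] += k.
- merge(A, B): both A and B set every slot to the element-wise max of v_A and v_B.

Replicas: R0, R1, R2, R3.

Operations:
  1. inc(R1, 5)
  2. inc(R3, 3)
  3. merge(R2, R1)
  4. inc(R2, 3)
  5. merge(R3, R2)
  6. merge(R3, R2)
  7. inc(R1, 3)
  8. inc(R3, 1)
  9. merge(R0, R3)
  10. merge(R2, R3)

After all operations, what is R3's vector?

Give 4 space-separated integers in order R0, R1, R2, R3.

Answer: 0 5 3 4

Derivation:
Op 1: inc R1 by 5 -> R1=(0,5,0,0) value=5
Op 2: inc R3 by 3 -> R3=(0,0,0,3) value=3
Op 3: merge R2<->R1 -> R2=(0,5,0,0) R1=(0,5,0,0)
Op 4: inc R2 by 3 -> R2=(0,5,3,0) value=8
Op 5: merge R3<->R2 -> R3=(0,5,3,3) R2=(0,5,3,3)
Op 6: merge R3<->R2 -> R3=(0,5,3,3) R2=(0,5,3,3)
Op 7: inc R1 by 3 -> R1=(0,8,0,0) value=8
Op 8: inc R3 by 1 -> R3=(0,5,3,4) value=12
Op 9: merge R0<->R3 -> R0=(0,5,3,4) R3=(0,5,3,4)
Op 10: merge R2<->R3 -> R2=(0,5,3,4) R3=(0,5,3,4)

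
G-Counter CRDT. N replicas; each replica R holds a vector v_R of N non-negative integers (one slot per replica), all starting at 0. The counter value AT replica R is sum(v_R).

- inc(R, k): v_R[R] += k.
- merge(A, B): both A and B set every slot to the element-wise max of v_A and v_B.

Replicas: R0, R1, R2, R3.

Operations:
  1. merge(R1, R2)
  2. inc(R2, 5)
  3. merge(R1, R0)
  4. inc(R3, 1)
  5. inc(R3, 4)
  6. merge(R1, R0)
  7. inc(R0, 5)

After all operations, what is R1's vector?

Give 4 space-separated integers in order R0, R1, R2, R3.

Op 1: merge R1<->R2 -> R1=(0,0,0,0) R2=(0,0,0,0)
Op 2: inc R2 by 5 -> R2=(0,0,5,0) value=5
Op 3: merge R1<->R0 -> R1=(0,0,0,0) R0=(0,0,0,0)
Op 4: inc R3 by 1 -> R3=(0,0,0,1) value=1
Op 5: inc R3 by 4 -> R3=(0,0,0,5) value=5
Op 6: merge R1<->R0 -> R1=(0,0,0,0) R0=(0,0,0,0)
Op 7: inc R0 by 5 -> R0=(5,0,0,0) value=5

Answer: 0 0 0 0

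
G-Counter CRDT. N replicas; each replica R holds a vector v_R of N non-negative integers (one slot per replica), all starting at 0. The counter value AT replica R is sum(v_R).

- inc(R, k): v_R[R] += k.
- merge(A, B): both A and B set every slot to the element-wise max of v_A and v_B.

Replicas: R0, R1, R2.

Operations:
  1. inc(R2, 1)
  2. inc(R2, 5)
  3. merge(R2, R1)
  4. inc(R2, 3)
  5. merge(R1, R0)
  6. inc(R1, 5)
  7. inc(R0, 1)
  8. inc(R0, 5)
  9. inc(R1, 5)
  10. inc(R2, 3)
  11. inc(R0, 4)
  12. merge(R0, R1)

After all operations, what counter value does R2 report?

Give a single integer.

Op 1: inc R2 by 1 -> R2=(0,0,1) value=1
Op 2: inc R2 by 5 -> R2=(0,0,6) value=6
Op 3: merge R2<->R1 -> R2=(0,0,6) R1=(0,0,6)
Op 4: inc R2 by 3 -> R2=(0,0,9) value=9
Op 5: merge R1<->R0 -> R1=(0,0,6) R0=(0,0,6)
Op 6: inc R1 by 5 -> R1=(0,5,6) value=11
Op 7: inc R0 by 1 -> R0=(1,0,6) value=7
Op 8: inc R0 by 5 -> R0=(6,0,6) value=12
Op 9: inc R1 by 5 -> R1=(0,10,6) value=16
Op 10: inc R2 by 3 -> R2=(0,0,12) value=12
Op 11: inc R0 by 4 -> R0=(10,0,6) value=16
Op 12: merge R0<->R1 -> R0=(10,10,6) R1=(10,10,6)

Answer: 12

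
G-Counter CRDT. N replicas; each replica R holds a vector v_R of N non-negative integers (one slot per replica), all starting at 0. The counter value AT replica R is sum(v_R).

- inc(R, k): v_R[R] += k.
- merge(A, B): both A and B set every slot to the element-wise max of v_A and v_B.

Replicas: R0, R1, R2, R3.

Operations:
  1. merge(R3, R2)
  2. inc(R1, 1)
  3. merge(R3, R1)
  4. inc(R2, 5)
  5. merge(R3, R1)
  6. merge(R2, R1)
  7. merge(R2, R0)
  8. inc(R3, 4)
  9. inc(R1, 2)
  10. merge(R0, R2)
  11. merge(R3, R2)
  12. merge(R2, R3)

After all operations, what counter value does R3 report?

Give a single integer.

Answer: 10

Derivation:
Op 1: merge R3<->R2 -> R3=(0,0,0,0) R2=(0,0,0,0)
Op 2: inc R1 by 1 -> R1=(0,1,0,0) value=1
Op 3: merge R3<->R1 -> R3=(0,1,0,0) R1=(0,1,0,0)
Op 4: inc R2 by 5 -> R2=(0,0,5,0) value=5
Op 5: merge R3<->R1 -> R3=(0,1,0,0) R1=(0,1,0,0)
Op 6: merge R2<->R1 -> R2=(0,1,5,0) R1=(0,1,5,0)
Op 7: merge R2<->R0 -> R2=(0,1,5,0) R0=(0,1,5,0)
Op 8: inc R3 by 4 -> R3=(0,1,0,4) value=5
Op 9: inc R1 by 2 -> R1=(0,3,5,0) value=8
Op 10: merge R0<->R2 -> R0=(0,1,5,0) R2=(0,1,5,0)
Op 11: merge R3<->R2 -> R3=(0,1,5,4) R2=(0,1,5,4)
Op 12: merge R2<->R3 -> R2=(0,1,5,4) R3=(0,1,5,4)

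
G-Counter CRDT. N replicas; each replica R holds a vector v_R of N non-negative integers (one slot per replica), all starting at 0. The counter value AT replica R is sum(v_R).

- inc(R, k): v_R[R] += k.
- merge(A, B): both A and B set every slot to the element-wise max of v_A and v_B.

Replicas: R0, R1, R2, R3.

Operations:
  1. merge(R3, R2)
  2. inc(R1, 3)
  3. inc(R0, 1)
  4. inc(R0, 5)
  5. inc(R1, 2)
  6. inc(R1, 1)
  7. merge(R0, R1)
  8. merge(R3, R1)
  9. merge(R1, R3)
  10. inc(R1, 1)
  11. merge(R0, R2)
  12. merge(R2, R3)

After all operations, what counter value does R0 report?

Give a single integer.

Op 1: merge R3<->R2 -> R3=(0,0,0,0) R2=(0,0,0,0)
Op 2: inc R1 by 3 -> R1=(0,3,0,0) value=3
Op 3: inc R0 by 1 -> R0=(1,0,0,0) value=1
Op 4: inc R0 by 5 -> R0=(6,0,0,0) value=6
Op 5: inc R1 by 2 -> R1=(0,5,0,0) value=5
Op 6: inc R1 by 1 -> R1=(0,6,0,0) value=6
Op 7: merge R0<->R1 -> R0=(6,6,0,0) R1=(6,6,0,0)
Op 8: merge R3<->R1 -> R3=(6,6,0,0) R1=(6,6,0,0)
Op 9: merge R1<->R3 -> R1=(6,6,0,0) R3=(6,6,0,0)
Op 10: inc R1 by 1 -> R1=(6,7,0,0) value=13
Op 11: merge R0<->R2 -> R0=(6,6,0,0) R2=(6,6,0,0)
Op 12: merge R2<->R3 -> R2=(6,6,0,0) R3=(6,6,0,0)

Answer: 12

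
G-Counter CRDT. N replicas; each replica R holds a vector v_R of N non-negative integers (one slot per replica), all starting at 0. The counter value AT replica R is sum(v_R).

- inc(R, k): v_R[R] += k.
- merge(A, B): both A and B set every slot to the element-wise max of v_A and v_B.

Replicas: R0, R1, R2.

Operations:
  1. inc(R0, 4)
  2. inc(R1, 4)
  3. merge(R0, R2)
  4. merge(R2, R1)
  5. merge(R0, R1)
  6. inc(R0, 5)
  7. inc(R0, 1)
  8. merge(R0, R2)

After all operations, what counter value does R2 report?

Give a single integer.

Answer: 14

Derivation:
Op 1: inc R0 by 4 -> R0=(4,0,0) value=4
Op 2: inc R1 by 4 -> R1=(0,4,0) value=4
Op 3: merge R0<->R2 -> R0=(4,0,0) R2=(4,0,0)
Op 4: merge R2<->R1 -> R2=(4,4,0) R1=(4,4,0)
Op 5: merge R0<->R1 -> R0=(4,4,0) R1=(4,4,0)
Op 6: inc R0 by 5 -> R0=(9,4,0) value=13
Op 7: inc R0 by 1 -> R0=(10,4,0) value=14
Op 8: merge R0<->R2 -> R0=(10,4,0) R2=(10,4,0)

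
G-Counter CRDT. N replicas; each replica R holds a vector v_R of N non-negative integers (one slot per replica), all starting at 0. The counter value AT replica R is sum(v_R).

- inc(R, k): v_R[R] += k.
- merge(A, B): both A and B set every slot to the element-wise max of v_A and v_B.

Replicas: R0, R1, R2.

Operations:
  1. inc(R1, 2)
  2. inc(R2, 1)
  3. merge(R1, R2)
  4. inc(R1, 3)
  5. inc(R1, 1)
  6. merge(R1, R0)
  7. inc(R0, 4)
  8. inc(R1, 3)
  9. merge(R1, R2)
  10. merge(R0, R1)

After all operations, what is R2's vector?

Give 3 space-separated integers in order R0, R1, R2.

Op 1: inc R1 by 2 -> R1=(0,2,0) value=2
Op 2: inc R2 by 1 -> R2=(0,0,1) value=1
Op 3: merge R1<->R2 -> R1=(0,2,1) R2=(0,2,1)
Op 4: inc R1 by 3 -> R1=(0,5,1) value=6
Op 5: inc R1 by 1 -> R1=(0,6,1) value=7
Op 6: merge R1<->R0 -> R1=(0,6,1) R0=(0,6,1)
Op 7: inc R0 by 4 -> R0=(4,6,1) value=11
Op 8: inc R1 by 3 -> R1=(0,9,1) value=10
Op 9: merge R1<->R2 -> R1=(0,9,1) R2=(0,9,1)
Op 10: merge R0<->R1 -> R0=(4,9,1) R1=(4,9,1)

Answer: 0 9 1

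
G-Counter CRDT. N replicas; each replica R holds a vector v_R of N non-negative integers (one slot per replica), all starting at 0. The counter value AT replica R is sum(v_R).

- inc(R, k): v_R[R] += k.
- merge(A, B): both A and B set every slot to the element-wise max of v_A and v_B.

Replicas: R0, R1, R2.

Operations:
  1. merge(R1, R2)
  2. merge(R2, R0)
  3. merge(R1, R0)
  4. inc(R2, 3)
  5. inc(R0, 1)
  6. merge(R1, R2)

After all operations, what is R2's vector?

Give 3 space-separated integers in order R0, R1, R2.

Op 1: merge R1<->R2 -> R1=(0,0,0) R2=(0,0,0)
Op 2: merge R2<->R0 -> R2=(0,0,0) R0=(0,0,0)
Op 3: merge R1<->R0 -> R1=(0,0,0) R0=(0,0,0)
Op 4: inc R2 by 3 -> R2=(0,0,3) value=3
Op 5: inc R0 by 1 -> R0=(1,0,0) value=1
Op 6: merge R1<->R2 -> R1=(0,0,3) R2=(0,0,3)

Answer: 0 0 3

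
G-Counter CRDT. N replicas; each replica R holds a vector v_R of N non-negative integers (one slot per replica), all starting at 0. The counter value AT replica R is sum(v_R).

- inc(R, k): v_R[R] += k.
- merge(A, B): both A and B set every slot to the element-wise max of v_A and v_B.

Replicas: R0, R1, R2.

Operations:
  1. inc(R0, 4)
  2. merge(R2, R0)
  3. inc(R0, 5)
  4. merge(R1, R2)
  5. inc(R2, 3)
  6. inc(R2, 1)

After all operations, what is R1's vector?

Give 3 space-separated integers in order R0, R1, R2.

Op 1: inc R0 by 4 -> R0=(4,0,0) value=4
Op 2: merge R2<->R0 -> R2=(4,0,0) R0=(4,0,0)
Op 3: inc R0 by 5 -> R0=(9,0,0) value=9
Op 4: merge R1<->R2 -> R1=(4,0,0) R2=(4,0,0)
Op 5: inc R2 by 3 -> R2=(4,0,3) value=7
Op 6: inc R2 by 1 -> R2=(4,0,4) value=8

Answer: 4 0 0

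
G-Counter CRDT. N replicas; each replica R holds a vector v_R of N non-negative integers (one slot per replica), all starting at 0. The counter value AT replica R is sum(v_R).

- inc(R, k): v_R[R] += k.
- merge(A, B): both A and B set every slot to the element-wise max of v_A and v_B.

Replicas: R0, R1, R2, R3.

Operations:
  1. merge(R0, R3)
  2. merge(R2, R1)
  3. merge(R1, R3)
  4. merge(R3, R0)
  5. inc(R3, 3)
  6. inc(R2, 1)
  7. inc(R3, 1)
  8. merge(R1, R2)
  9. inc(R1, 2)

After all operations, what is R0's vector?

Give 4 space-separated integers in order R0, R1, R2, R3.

Answer: 0 0 0 0

Derivation:
Op 1: merge R0<->R3 -> R0=(0,0,0,0) R3=(0,0,0,0)
Op 2: merge R2<->R1 -> R2=(0,0,0,0) R1=(0,0,0,0)
Op 3: merge R1<->R3 -> R1=(0,0,0,0) R3=(0,0,0,0)
Op 4: merge R3<->R0 -> R3=(0,0,0,0) R0=(0,0,0,0)
Op 5: inc R3 by 3 -> R3=(0,0,0,3) value=3
Op 6: inc R2 by 1 -> R2=(0,0,1,0) value=1
Op 7: inc R3 by 1 -> R3=(0,0,0,4) value=4
Op 8: merge R1<->R2 -> R1=(0,0,1,0) R2=(0,0,1,0)
Op 9: inc R1 by 2 -> R1=(0,2,1,0) value=3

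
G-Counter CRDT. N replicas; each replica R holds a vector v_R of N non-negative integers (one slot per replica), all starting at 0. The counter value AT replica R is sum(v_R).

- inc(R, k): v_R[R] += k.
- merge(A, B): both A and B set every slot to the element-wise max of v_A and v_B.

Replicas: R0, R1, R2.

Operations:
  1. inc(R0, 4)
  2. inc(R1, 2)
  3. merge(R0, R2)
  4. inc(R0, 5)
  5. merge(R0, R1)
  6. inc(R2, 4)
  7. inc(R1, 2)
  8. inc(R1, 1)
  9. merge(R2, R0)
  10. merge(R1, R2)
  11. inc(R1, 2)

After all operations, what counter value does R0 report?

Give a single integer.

Answer: 15

Derivation:
Op 1: inc R0 by 4 -> R0=(4,0,0) value=4
Op 2: inc R1 by 2 -> R1=(0,2,0) value=2
Op 3: merge R0<->R2 -> R0=(4,0,0) R2=(4,0,0)
Op 4: inc R0 by 5 -> R0=(9,0,0) value=9
Op 5: merge R0<->R1 -> R0=(9,2,0) R1=(9,2,0)
Op 6: inc R2 by 4 -> R2=(4,0,4) value=8
Op 7: inc R1 by 2 -> R1=(9,4,0) value=13
Op 8: inc R1 by 1 -> R1=(9,5,0) value=14
Op 9: merge R2<->R0 -> R2=(9,2,4) R0=(9,2,4)
Op 10: merge R1<->R2 -> R1=(9,5,4) R2=(9,5,4)
Op 11: inc R1 by 2 -> R1=(9,7,4) value=20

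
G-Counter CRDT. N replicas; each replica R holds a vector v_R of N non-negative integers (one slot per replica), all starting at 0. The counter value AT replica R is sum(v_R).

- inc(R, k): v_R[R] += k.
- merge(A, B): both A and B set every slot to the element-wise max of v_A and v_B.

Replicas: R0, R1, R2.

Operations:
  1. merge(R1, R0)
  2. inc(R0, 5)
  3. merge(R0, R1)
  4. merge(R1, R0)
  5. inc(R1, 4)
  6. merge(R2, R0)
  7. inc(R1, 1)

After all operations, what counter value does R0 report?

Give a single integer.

Answer: 5

Derivation:
Op 1: merge R1<->R0 -> R1=(0,0,0) R0=(0,0,0)
Op 2: inc R0 by 5 -> R0=(5,0,0) value=5
Op 3: merge R0<->R1 -> R0=(5,0,0) R1=(5,0,0)
Op 4: merge R1<->R0 -> R1=(5,0,0) R0=(5,0,0)
Op 5: inc R1 by 4 -> R1=(5,4,0) value=9
Op 6: merge R2<->R0 -> R2=(5,0,0) R0=(5,0,0)
Op 7: inc R1 by 1 -> R1=(5,5,0) value=10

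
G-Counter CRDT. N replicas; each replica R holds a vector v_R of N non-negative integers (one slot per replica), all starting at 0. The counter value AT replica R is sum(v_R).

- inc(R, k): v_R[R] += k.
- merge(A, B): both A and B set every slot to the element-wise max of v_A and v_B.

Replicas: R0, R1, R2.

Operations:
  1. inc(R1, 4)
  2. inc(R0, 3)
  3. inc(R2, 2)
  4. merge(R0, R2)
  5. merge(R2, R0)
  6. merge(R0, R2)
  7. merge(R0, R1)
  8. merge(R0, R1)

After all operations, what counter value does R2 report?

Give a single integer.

Op 1: inc R1 by 4 -> R1=(0,4,0) value=4
Op 2: inc R0 by 3 -> R0=(3,0,0) value=3
Op 3: inc R2 by 2 -> R2=(0,0,2) value=2
Op 4: merge R0<->R2 -> R0=(3,0,2) R2=(3,0,2)
Op 5: merge R2<->R0 -> R2=(3,0,2) R0=(3,0,2)
Op 6: merge R0<->R2 -> R0=(3,0,2) R2=(3,0,2)
Op 7: merge R0<->R1 -> R0=(3,4,2) R1=(3,4,2)
Op 8: merge R0<->R1 -> R0=(3,4,2) R1=(3,4,2)

Answer: 5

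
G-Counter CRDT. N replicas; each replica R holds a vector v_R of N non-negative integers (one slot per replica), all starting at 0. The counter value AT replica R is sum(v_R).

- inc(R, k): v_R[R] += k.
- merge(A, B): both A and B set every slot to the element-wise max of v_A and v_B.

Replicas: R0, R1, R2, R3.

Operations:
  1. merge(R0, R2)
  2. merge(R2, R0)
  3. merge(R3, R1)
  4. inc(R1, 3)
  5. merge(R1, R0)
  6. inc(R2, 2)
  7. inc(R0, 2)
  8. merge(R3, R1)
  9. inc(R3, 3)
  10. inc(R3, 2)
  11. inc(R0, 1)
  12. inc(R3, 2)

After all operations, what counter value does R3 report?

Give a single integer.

Op 1: merge R0<->R2 -> R0=(0,0,0,0) R2=(0,0,0,0)
Op 2: merge R2<->R0 -> R2=(0,0,0,0) R0=(0,0,0,0)
Op 3: merge R3<->R1 -> R3=(0,0,0,0) R1=(0,0,0,0)
Op 4: inc R1 by 3 -> R1=(0,3,0,0) value=3
Op 5: merge R1<->R0 -> R1=(0,3,0,0) R0=(0,3,0,0)
Op 6: inc R2 by 2 -> R2=(0,0,2,0) value=2
Op 7: inc R0 by 2 -> R0=(2,3,0,0) value=5
Op 8: merge R3<->R1 -> R3=(0,3,0,0) R1=(0,3,0,0)
Op 9: inc R3 by 3 -> R3=(0,3,0,3) value=6
Op 10: inc R3 by 2 -> R3=(0,3,0,5) value=8
Op 11: inc R0 by 1 -> R0=(3,3,0,0) value=6
Op 12: inc R3 by 2 -> R3=(0,3,0,7) value=10

Answer: 10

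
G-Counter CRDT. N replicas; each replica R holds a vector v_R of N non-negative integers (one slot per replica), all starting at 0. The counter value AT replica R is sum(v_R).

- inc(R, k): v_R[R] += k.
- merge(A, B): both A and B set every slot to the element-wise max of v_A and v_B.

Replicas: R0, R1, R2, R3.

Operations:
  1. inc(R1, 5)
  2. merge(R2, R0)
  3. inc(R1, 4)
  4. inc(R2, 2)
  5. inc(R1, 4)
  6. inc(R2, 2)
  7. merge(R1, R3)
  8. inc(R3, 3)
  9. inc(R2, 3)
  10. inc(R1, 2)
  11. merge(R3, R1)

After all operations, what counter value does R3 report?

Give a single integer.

Answer: 18

Derivation:
Op 1: inc R1 by 5 -> R1=(0,5,0,0) value=5
Op 2: merge R2<->R0 -> R2=(0,0,0,0) R0=(0,0,0,0)
Op 3: inc R1 by 4 -> R1=(0,9,0,0) value=9
Op 4: inc R2 by 2 -> R2=(0,0,2,0) value=2
Op 5: inc R1 by 4 -> R1=(0,13,0,0) value=13
Op 6: inc R2 by 2 -> R2=(0,0,4,0) value=4
Op 7: merge R1<->R3 -> R1=(0,13,0,0) R3=(0,13,0,0)
Op 8: inc R3 by 3 -> R3=(0,13,0,3) value=16
Op 9: inc R2 by 3 -> R2=(0,0,7,0) value=7
Op 10: inc R1 by 2 -> R1=(0,15,0,0) value=15
Op 11: merge R3<->R1 -> R3=(0,15,0,3) R1=(0,15,0,3)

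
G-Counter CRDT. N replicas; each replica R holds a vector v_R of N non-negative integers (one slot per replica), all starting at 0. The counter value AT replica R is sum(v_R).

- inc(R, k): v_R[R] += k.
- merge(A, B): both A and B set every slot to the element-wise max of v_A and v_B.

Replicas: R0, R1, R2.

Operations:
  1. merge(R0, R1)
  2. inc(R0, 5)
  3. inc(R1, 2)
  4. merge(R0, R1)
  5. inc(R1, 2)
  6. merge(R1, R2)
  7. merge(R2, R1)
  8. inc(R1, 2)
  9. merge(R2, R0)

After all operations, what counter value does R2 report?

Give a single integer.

Op 1: merge R0<->R1 -> R0=(0,0,0) R1=(0,0,0)
Op 2: inc R0 by 5 -> R0=(5,0,0) value=5
Op 3: inc R1 by 2 -> R1=(0,2,0) value=2
Op 4: merge R0<->R1 -> R0=(5,2,0) R1=(5,2,0)
Op 5: inc R1 by 2 -> R1=(5,4,0) value=9
Op 6: merge R1<->R2 -> R1=(5,4,0) R2=(5,4,0)
Op 7: merge R2<->R1 -> R2=(5,4,0) R1=(5,4,0)
Op 8: inc R1 by 2 -> R1=(5,6,0) value=11
Op 9: merge R2<->R0 -> R2=(5,4,0) R0=(5,4,0)

Answer: 9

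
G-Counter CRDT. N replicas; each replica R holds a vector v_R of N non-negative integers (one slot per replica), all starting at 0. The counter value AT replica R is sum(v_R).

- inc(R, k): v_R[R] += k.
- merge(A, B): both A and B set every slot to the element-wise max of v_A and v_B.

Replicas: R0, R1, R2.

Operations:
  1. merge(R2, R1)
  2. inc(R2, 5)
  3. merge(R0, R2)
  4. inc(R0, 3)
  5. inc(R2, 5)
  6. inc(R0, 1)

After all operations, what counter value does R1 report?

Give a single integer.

Op 1: merge R2<->R1 -> R2=(0,0,0) R1=(0,0,0)
Op 2: inc R2 by 5 -> R2=(0,0,5) value=5
Op 3: merge R0<->R2 -> R0=(0,0,5) R2=(0,0,5)
Op 4: inc R0 by 3 -> R0=(3,0,5) value=8
Op 5: inc R2 by 5 -> R2=(0,0,10) value=10
Op 6: inc R0 by 1 -> R0=(4,0,5) value=9

Answer: 0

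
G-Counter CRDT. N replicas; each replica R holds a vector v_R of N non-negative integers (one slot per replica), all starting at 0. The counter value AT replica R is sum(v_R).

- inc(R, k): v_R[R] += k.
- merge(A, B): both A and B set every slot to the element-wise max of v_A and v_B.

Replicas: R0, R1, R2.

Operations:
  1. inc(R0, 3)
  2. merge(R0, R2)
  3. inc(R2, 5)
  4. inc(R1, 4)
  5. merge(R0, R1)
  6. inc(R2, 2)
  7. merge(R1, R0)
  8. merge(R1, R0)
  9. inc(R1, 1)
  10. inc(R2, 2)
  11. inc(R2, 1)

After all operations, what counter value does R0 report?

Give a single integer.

Op 1: inc R0 by 3 -> R0=(3,0,0) value=3
Op 2: merge R0<->R2 -> R0=(3,0,0) R2=(3,0,0)
Op 3: inc R2 by 5 -> R2=(3,0,5) value=8
Op 4: inc R1 by 4 -> R1=(0,4,0) value=4
Op 5: merge R0<->R1 -> R0=(3,4,0) R1=(3,4,0)
Op 6: inc R2 by 2 -> R2=(3,0,7) value=10
Op 7: merge R1<->R0 -> R1=(3,4,0) R0=(3,4,0)
Op 8: merge R1<->R0 -> R1=(3,4,0) R0=(3,4,0)
Op 9: inc R1 by 1 -> R1=(3,5,0) value=8
Op 10: inc R2 by 2 -> R2=(3,0,9) value=12
Op 11: inc R2 by 1 -> R2=(3,0,10) value=13

Answer: 7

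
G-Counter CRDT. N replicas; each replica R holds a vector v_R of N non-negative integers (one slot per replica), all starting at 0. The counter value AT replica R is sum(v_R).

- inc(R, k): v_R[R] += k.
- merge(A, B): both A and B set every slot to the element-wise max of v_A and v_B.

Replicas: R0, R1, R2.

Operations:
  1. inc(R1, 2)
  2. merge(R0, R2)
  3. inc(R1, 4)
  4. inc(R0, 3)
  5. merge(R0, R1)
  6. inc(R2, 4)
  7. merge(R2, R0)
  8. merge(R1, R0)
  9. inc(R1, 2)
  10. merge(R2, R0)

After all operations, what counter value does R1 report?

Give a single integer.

Answer: 15

Derivation:
Op 1: inc R1 by 2 -> R1=(0,2,0) value=2
Op 2: merge R0<->R2 -> R0=(0,0,0) R2=(0,0,0)
Op 3: inc R1 by 4 -> R1=(0,6,0) value=6
Op 4: inc R0 by 3 -> R0=(3,0,0) value=3
Op 5: merge R0<->R1 -> R0=(3,6,0) R1=(3,6,0)
Op 6: inc R2 by 4 -> R2=(0,0,4) value=4
Op 7: merge R2<->R0 -> R2=(3,6,4) R0=(3,6,4)
Op 8: merge R1<->R0 -> R1=(3,6,4) R0=(3,6,4)
Op 9: inc R1 by 2 -> R1=(3,8,4) value=15
Op 10: merge R2<->R0 -> R2=(3,6,4) R0=(3,6,4)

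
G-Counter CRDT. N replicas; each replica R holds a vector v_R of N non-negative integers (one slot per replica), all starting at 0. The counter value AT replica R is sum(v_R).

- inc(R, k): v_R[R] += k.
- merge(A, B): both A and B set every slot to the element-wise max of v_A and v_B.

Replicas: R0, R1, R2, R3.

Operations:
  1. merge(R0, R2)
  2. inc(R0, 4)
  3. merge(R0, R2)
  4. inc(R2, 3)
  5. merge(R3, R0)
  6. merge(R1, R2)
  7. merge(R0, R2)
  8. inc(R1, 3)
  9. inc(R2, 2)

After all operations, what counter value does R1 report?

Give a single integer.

Answer: 10

Derivation:
Op 1: merge R0<->R2 -> R0=(0,0,0,0) R2=(0,0,0,0)
Op 2: inc R0 by 4 -> R0=(4,0,0,0) value=4
Op 3: merge R0<->R2 -> R0=(4,0,0,0) R2=(4,0,0,0)
Op 4: inc R2 by 3 -> R2=(4,0,3,0) value=7
Op 5: merge R3<->R0 -> R3=(4,0,0,0) R0=(4,0,0,0)
Op 6: merge R1<->R2 -> R1=(4,0,3,0) R2=(4,0,3,0)
Op 7: merge R0<->R2 -> R0=(4,0,3,0) R2=(4,0,3,0)
Op 8: inc R1 by 3 -> R1=(4,3,3,0) value=10
Op 9: inc R2 by 2 -> R2=(4,0,5,0) value=9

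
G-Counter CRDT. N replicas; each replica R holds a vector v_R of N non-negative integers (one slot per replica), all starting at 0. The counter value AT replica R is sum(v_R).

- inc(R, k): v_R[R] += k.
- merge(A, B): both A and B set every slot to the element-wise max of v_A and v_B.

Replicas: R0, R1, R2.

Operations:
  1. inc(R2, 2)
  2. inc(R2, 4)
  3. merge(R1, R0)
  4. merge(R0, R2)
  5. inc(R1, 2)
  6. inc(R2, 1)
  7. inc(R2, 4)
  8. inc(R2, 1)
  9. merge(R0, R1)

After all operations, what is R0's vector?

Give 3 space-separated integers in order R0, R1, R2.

Answer: 0 2 6

Derivation:
Op 1: inc R2 by 2 -> R2=(0,0,2) value=2
Op 2: inc R2 by 4 -> R2=(0,0,6) value=6
Op 3: merge R1<->R0 -> R1=(0,0,0) R0=(0,0,0)
Op 4: merge R0<->R2 -> R0=(0,0,6) R2=(0,0,6)
Op 5: inc R1 by 2 -> R1=(0,2,0) value=2
Op 6: inc R2 by 1 -> R2=(0,0,7) value=7
Op 7: inc R2 by 4 -> R2=(0,0,11) value=11
Op 8: inc R2 by 1 -> R2=(0,0,12) value=12
Op 9: merge R0<->R1 -> R0=(0,2,6) R1=(0,2,6)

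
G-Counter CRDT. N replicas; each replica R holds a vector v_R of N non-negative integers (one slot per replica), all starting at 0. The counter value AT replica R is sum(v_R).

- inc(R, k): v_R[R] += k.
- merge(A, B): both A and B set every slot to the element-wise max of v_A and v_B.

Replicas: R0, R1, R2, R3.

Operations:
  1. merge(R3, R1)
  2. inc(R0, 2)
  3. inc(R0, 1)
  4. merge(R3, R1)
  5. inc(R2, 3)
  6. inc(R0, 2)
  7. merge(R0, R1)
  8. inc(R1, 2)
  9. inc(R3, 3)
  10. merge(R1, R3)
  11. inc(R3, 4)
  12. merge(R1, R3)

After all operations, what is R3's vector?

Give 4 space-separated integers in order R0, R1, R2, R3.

Answer: 5 2 0 7

Derivation:
Op 1: merge R3<->R1 -> R3=(0,0,0,0) R1=(0,0,0,0)
Op 2: inc R0 by 2 -> R0=(2,0,0,0) value=2
Op 3: inc R0 by 1 -> R0=(3,0,0,0) value=3
Op 4: merge R3<->R1 -> R3=(0,0,0,0) R1=(0,0,0,0)
Op 5: inc R2 by 3 -> R2=(0,0,3,0) value=3
Op 6: inc R0 by 2 -> R0=(5,0,0,0) value=5
Op 7: merge R0<->R1 -> R0=(5,0,0,0) R1=(5,0,0,0)
Op 8: inc R1 by 2 -> R1=(5,2,0,0) value=7
Op 9: inc R3 by 3 -> R3=(0,0,0,3) value=3
Op 10: merge R1<->R3 -> R1=(5,2,0,3) R3=(5,2,0,3)
Op 11: inc R3 by 4 -> R3=(5,2,0,7) value=14
Op 12: merge R1<->R3 -> R1=(5,2,0,7) R3=(5,2,0,7)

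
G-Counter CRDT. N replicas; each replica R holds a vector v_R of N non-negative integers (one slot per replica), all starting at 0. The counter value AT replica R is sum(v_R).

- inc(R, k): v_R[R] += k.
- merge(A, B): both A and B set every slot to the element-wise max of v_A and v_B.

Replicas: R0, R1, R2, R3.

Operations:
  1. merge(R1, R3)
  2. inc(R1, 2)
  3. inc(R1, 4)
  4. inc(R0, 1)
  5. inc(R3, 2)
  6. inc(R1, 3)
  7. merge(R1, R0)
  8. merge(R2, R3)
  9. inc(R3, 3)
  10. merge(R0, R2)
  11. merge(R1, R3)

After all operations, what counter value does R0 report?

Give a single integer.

Op 1: merge R1<->R3 -> R1=(0,0,0,0) R3=(0,0,0,0)
Op 2: inc R1 by 2 -> R1=(0,2,0,0) value=2
Op 3: inc R1 by 4 -> R1=(0,6,0,0) value=6
Op 4: inc R0 by 1 -> R0=(1,0,0,0) value=1
Op 5: inc R3 by 2 -> R3=(0,0,0,2) value=2
Op 6: inc R1 by 3 -> R1=(0,9,0,0) value=9
Op 7: merge R1<->R0 -> R1=(1,9,0,0) R0=(1,9,0,0)
Op 8: merge R2<->R3 -> R2=(0,0,0,2) R3=(0,0,0,2)
Op 9: inc R3 by 3 -> R3=(0,0,0,5) value=5
Op 10: merge R0<->R2 -> R0=(1,9,0,2) R2=(1,9,0,2)
Op 11: merge R1<->R3 -> R1=(1,9,0,5) R3=(1,9,0,5)

Answer: 12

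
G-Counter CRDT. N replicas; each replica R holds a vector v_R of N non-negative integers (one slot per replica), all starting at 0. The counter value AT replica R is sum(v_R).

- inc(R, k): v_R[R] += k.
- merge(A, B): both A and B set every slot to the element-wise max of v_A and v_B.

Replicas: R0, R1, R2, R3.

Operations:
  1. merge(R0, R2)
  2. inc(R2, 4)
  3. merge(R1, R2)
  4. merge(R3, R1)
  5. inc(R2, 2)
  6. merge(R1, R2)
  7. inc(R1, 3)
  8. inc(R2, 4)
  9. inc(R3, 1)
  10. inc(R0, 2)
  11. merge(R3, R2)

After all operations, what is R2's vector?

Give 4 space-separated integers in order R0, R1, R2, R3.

Op 1: merge R0<->R2 -> R0=(0,0,0,0) R2=(0,0,0,0)
Op 2: inc R2 by 4 -> R2=(0,0,4,0) value=4
Op 3: merge R1<->R2 -> R1=(0,0,4,0) R2=(0,0,4,0)
Op 4: merge R3<->R1 -> R3=(0,0,4,0) R1=(0,0,4,0)
Op 5: inc R2 by 2 -> R2=(0,0,6,0) value=6
Op 6: merge R1<->R2 -> R1=(0,0,6,0) R2=(0,0,6,0)
Op 7: inc R1 by 3 -> R1=(0,3,6,0) value=9
Op 8: inc R2 by 4 -> R2=(0,0,10,0) value=10
Op 9: inc R3 by 1 -> R3=(0,0,4,1) value=5
Op 10: inc R0 by 2 -> R0=(2,0,0,0) value=2
Op 11: merge R3<->R2 -> R3=(0,0,10,1) R2=(0,0,10,1)

Answer: 0 0 10 1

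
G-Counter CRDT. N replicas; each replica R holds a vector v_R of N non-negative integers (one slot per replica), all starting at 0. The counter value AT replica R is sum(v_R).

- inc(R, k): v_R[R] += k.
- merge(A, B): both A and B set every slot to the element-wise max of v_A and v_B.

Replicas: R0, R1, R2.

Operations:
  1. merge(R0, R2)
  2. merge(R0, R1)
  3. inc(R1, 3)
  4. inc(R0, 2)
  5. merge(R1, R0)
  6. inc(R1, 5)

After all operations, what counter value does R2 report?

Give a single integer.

Answer: 0

Derivation:
Op 1: merge R0<->R2 -> R0=(0,0,0) R2=(0,0,0)
Op 2: merge R0<->R1 -> R0=(0,0,0) R1=(0,0,0)
Op 3: inc R1 by 3 -> R1=(0,3,0) value=3
Op 4: inc R0 by 2 -> R0=(2,0,0) value=2
Op 5: merge R1<->R0 -> R1=(2,3,0) R0=(2,3,0)
Op 6: inc R1 by 5 -> R1=(2,8,0) value=10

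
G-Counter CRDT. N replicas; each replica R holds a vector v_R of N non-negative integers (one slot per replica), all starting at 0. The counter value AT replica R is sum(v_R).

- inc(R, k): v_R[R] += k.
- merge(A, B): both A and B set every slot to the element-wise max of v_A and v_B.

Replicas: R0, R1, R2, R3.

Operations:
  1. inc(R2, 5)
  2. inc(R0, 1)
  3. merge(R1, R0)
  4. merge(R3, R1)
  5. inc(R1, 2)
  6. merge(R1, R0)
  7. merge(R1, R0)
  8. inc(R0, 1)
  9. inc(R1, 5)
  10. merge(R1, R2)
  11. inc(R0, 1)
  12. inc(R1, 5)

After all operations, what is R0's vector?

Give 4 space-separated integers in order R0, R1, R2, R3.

Answer: 3 2 0 0

Derivation:
Op 1: inc R2 by 5 -> R2=(0,0,5,0) value=5
Op 2: inc R0 by 1 -> R0=(1,0,0,0) value=1
Op 3: merge R1<->R0 -> R1=(1,0,0,0) R0=(1,0,0,0)
Op 4: merge R3<->R1 -> R3=(1,0,0,0) R1=(1,0,0,0)
Op 5: inc R1 by 2 -> R1=(1,2,0,0) value=3
Op 6: merge R1<->R0 -> R1=(1,2,0,0) R0=(1,2,0,0)
Op 7: merge R1<->R0 -> R1=(1,2,0,0) R0=(1,2,0,0)
Op 8: inc R0 by 1 -> R0=(2,2,0,0) value=4
Op 9: inc R1 by 5 -> R1=(1,7,0,0) value=8
Op 10: merge R1<->R2 -> R1=(1,7,5,0) R2=(1,7,5,0)
Op 11: inc R0 by 1 -> R0=(3,2,0,0) value=5
Op 12: inc R1 by 5 -> R1=(1,12,5,0) value=18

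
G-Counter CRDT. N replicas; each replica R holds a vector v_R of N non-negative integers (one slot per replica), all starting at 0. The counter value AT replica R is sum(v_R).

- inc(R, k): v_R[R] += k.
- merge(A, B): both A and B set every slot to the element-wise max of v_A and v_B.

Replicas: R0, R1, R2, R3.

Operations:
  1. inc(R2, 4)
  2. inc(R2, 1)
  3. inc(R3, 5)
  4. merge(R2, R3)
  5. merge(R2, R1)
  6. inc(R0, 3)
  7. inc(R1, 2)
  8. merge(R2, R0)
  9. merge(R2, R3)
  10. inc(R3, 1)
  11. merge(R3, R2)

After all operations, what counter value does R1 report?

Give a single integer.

Answer: 12

Derivation:
Op 1: inc R2 by 4 -> R2=(0,0,4,0) value=4
Op 2: inc R2 by 1 -> R2=(0,0,5,0) value=5
Op 3: inc R3 by 5 -> R3=(0,0,0,5) value=5
Op 4: merge R2<->R3 -> R2=(0,0,5,5) R3=(0,0,5,5)
Op 5: merge R2<->R1 -> R2=(0,0,5,5) R1=(0,0,5,5)
Op 6: inc R0 by 3 -> R0=(3,0,0,0) value=3
Op 7: inc R1 by 2 -> R1=(0,2,5,5) value=12
Op 8: merge R2<->R0 -> R2=(3,0,5,5) R0=(3,0,5,5)
Op 9: merge R2<->R3 -> R2=(3,0,5,5) R3=(3,0,5,5)
Op 10: inc R3 by 1 -> R3=(3,0,5,6) value=14
Op 11: merge R3<->R2 -> R3=(3,0,5,6) R2=(3,0,5,6)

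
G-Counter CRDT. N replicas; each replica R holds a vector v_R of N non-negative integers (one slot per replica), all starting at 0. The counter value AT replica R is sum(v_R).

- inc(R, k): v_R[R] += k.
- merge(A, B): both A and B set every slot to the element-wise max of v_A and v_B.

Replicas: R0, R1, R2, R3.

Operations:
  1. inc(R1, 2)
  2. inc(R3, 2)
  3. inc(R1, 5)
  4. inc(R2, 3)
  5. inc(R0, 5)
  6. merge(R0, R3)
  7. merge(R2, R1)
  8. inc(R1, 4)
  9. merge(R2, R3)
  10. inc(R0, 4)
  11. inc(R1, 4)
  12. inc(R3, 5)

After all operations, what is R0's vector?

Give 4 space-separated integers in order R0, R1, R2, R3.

Answer: 9 0 0 2

Derivation:
Op 1: inc R1 by 2 -> R1=(0,2,0,0) value=2
Op 2: inc R3 by 2 -> R3=(0,0,0,2) value=2
Op 3: inc R1 by 5 -> R1=(0,7,0,0) value=7
Op 4: inc R2 by 3 -> R2=(0,0,3,0) value=3
Op 5: inc R0 by 5 -> R0=(5,0,0,0) value=5
Op 6: merge R0<->R3 -> R0=(5,0,0,2) R3=(5,0,0,2)
Op 7: merge R2<->R1 -> R2=(0,7,3,0) R1=(0,7,3,0)
Op 8: inc R1 by 4 -> R1=(0,11,3,0) value=14
Op 9: merge R2<->R3 -> R2=(5,7,3,2) R3=(5,7,3,2)
Op 10: inc R0 by 4 -> R0=(9,0,0,2) value=11
Op 11: inc R1 by 4 -> R1=(0,15,3,0) value=18
Op 12: inc R3 by 5 -> R3=(5,7,3,7) value=22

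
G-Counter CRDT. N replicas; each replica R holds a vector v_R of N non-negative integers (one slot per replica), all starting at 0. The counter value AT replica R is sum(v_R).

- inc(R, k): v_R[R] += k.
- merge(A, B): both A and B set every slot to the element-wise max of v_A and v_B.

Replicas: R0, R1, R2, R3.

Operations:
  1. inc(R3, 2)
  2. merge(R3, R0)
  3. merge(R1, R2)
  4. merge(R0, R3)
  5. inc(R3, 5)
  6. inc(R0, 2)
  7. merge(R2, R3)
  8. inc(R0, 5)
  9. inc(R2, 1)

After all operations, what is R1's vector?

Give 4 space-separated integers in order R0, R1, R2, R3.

Op 1: inc R3 by 2 -> R3=(0,0,0,2) value=2
Op 2: merge R3<->R0 -> R3=(0,0,0,2) R0=(0,0,0,2)
Op 3: merge R1<->R2 -> R1=(0,0,0,0) R2=(0,0,0,0)
Op 4: merge R0<->R3 -> R0=(0,0,0,2) R3=(0,0,0,2)
Op 5: inc R3 by 5 -> R3=(0,0,0,7) value=7
Op 6: inc R0 by 2 -> R0=(2,0,0,2) value=4
Op 7: merge R2<->R3 -> R2=(0,0,0,7) R3=(0,0,0,7)
Op 8: inc R0 by 5 -> R0=(7,0,0,2) value=9
Op 9: inc R2 by 1 -> R2=(0,0,1,7) value=8

Answer: 0 0 0 0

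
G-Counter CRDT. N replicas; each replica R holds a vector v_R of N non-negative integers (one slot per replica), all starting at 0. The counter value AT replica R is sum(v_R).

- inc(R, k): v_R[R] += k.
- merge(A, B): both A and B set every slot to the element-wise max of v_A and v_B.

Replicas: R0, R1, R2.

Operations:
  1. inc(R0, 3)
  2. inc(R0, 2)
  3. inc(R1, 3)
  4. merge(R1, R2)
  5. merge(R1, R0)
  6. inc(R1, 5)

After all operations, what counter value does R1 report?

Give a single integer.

Op 1: inc R0 by 3 -> R0=(3,0,0) value=3
Op 2: inc R0 by 2 -> R0=(5,0,0) value=5
Op 3: inc R1 by 3 -> R1=(0,3,0) value=3
Op 4: merge R1<->R2 -> R1=(0,3,0) R2=(0,3,0)
Op 5: merge R1<->R0 -> R1=(5,3,0) R0=(5,3,0)
Op 6: inc R1 by 5 -> R1=(5,8,0) value=13

Answer: 13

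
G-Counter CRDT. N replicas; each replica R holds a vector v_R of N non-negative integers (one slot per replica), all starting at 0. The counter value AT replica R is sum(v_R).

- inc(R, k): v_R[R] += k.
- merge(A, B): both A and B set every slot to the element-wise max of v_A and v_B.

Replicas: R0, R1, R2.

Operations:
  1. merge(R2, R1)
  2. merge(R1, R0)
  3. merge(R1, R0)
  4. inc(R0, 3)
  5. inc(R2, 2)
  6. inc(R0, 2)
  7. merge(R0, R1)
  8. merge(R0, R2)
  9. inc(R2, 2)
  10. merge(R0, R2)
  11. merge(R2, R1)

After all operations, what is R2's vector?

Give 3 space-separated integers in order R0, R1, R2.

Op 1: merge R2<->R1 -> R2=(0,0,0) R1=(0,0,0)
Op 2: merge R1<->R0 -> R1=(0,0,0) R0=(0,0,0)
Op 3: merge R1<->R0 -> R1=(0,0,0) R0=(0,0,0)
Op 4: inc R0 by 3 -> R0=(3,0,0) value=3
Op 5: inc R2 by 2 -> R2=(0,0,2) value=2
Op 6: inc R0 by 2 -> R0=(5,0,0) value=5
Op 7: merge R0<->R1 -> R0=(5,0,0) R1=(5,0,0)
Op 8: merge R0<->R2 -> R0=(5,0,2) R2=(5,0,2)
Op 9: inc R2 by 2 -> R2=(5,0,4) value=9
Op 10: merge R0<->R2 -> R0=(5,0,4) R2=(5,0,4)
Op 11: merge R2<->R1 -> R2=(5,0,4) R1=(5,0,4)

Answer: 5 0 4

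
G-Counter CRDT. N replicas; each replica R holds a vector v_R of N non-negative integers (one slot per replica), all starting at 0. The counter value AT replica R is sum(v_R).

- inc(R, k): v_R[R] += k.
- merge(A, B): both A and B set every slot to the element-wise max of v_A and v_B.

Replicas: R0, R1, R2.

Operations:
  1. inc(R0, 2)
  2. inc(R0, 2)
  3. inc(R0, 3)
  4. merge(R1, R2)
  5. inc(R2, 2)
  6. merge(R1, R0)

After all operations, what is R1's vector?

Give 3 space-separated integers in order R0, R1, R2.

Op 1: inc R0 by 2 -> R0=(2,0,0) value=2
Op 2: inc R0 by 2 -> R0=(4,0,0) value=4
Op 3: inc R0 by 3 -> R0=(7,0,0) value=7
Op 4: merge R1<->R2 -> R1=(0,0,0) R2=(0,0,0)
Op 5: inc R2 by 2 -> R2=(0,0,2) value=2
Op 6: merge R1<->R0 -> R1=(7,0,0) R0=(7,0,0)

Answer: 7 0 0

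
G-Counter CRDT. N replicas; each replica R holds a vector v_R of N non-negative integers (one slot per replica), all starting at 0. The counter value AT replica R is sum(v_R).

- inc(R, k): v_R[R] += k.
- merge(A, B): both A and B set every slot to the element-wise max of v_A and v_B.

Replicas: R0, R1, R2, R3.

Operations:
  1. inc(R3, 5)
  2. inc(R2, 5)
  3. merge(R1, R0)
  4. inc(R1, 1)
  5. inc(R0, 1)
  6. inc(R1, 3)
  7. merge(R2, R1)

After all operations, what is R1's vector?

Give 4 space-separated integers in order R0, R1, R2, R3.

Answer: 0 4 5 0

Derivation:
Op 1: inc R3 by 5 -> R3=(0,0,0,5) value=5
Op 2: inc R2 by 5 -> R2=(0,0,5,0) value=5
Op 3: merge R1<->R0 -> R1=(0,0,0,0) R0=(0,0,0,0)
Op 4: inc R1 by 1 -> R1=(0,1,0,0) value=1
Op 5: inc R0 by 1 -> R0=(1,0,0,0) value=1
Op 6: inc R1 by 3 -> R1=(0,4,0,0) value=4
Op 7: merge R2<->R1 -> R2=(0,4,5,0) R1=(0,4,5,0)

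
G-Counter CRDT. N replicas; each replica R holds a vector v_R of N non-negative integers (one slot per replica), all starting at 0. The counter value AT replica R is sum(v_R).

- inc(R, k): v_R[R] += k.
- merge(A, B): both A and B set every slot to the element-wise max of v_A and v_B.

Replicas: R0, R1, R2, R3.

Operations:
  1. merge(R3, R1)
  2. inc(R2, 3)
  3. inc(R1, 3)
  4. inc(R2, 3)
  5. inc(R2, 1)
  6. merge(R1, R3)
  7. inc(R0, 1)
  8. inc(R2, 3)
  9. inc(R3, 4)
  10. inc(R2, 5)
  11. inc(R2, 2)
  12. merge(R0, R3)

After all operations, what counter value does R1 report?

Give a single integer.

Op 1: merge R3<->R1 -> R3=(0,0,0,0) R1=(0,0,0,0)
Op 2: inc R2 by 3 -> R2=(0,0,3,0) value=3
Op 3: inc R1 by 3 -> R1=(0,3,0,0) value=3
Op 4: inc R2 by 3 -> R2=(0,0,6,0) value=6
Op 5: inc R2 by 1 -> R2=(0,0,7,0) value=7
Op 6: merge R1<->R3 -> R1=(0,3,0,0) R3=(0,3,0,0)
Op 7: inc R0 by 1 -> R0=(1,0,0,0) value=1
Op 8: inc R2 by 3 -> R2=(0,0,10,0) value=10
Op 9: inc R3 by 4 -> R3=(0,3,0,4) value=7
Op 10: inc R2 by 5 -> R2=(0,0,15,0) value=15
Op 11: inc R2 by 2 -> R2=(0,0,17,0) value=17
Op 12: merge R0<->R3 -> R0=(1,3,0,4) R3=(1,3,0,4)

Answer: 3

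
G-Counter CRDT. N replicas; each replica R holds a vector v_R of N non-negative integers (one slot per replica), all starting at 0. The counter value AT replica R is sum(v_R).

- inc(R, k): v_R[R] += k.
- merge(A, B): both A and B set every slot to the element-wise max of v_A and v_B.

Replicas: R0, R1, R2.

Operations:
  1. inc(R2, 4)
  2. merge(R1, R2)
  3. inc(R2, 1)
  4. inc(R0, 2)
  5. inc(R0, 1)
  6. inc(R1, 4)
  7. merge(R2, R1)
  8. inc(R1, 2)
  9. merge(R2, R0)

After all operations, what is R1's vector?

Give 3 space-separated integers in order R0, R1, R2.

Op 1: inc R2 by 4 -> R2=(0,0,4) value=4
Op 2: merge R1<->R2 -> R1=(0,0,4) R2=(0,0,4)
Op 3: inc R2 by 1 -> R2=(0,0,5) value=5
Op 4: inc R0 by 2 -> R0=(2,0,0) value=2
Op 5: inc R0 by 1 -> R0=(3,0,0) value=3
Op 6: inc R1 by 4 -> R1=(0,4,4) value=8
Op 7: merge R2<->R1 -> R2=(0,4,5) R1=(0,4,5)
Op 8: inc R1 by 2 -> R1=(0,6,5) value=11
Op 9: merge R2<->R0 -> R2=(3,4,5) R0=(3,4,5)

Answer: 0 6 5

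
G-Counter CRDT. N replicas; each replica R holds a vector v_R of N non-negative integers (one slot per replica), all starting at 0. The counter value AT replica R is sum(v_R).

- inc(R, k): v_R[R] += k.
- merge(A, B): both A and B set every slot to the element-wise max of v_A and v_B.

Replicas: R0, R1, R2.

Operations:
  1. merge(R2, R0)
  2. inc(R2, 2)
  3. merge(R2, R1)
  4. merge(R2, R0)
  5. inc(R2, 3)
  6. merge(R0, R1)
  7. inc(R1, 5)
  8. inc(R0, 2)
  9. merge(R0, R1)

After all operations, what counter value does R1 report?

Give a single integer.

Answer: 9

Derivation:
Op 1: merge R2<->R0 -> R2=(0,0,0) R0=(0,0,0)
Op 2: inc R2 by 2 -> R2=(0,0,2) value=2
Op 3: merge R2<->R1 -> R2=(0,0,2) R1=(0,0,2)
Op 4: merge R2<->R0 -> R2=(0,0,2) R0=(0,0,2)
Op 5: inc R2 by 3 -> R2=(0,0,5) value=5
Op 6: merge R0<->R1 -> R0=(0,0,2) R1=(0,0,2)
Op 7: inc R1 by 5 -> R1=(0,5,2) value=7
Op 8: inc R0 by 2 -> R0=(2,0,2) value=4
Op 9: merge R0<->R1 -> R0=(2,5,2) R1=(2,5,2)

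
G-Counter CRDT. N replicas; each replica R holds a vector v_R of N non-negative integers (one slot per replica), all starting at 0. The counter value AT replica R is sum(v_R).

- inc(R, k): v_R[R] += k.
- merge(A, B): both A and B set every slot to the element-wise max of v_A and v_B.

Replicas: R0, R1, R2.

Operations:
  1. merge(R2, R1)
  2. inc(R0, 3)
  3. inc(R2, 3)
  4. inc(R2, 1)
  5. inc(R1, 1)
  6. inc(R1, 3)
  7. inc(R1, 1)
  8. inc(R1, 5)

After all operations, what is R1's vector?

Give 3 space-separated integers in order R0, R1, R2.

Answer: 0 10 0

Derivation:
Op 1: merge R2<->R1 -> R2=(0,0,0) R1=(0,0,0)
Op 2: inc R0 by 3 -> R0=(3,0,0) value=3
Op 3: inc R2 by 3 -> R2=(0,0,3) value=3
Op 4: inc R2 by 1 -> R2=(0,0,4) value=4
Op 5: inc R1 by 1 -> R1=(0,1,0) value=1
Op 6: inc R1 by 3 -> R1=(0,4,0) value=4
Op 7: inc R1 by 1 -> R1=(0,5,0) value=5
Op 8: inc R1 by 5 -> R1=(0,10,0) value=10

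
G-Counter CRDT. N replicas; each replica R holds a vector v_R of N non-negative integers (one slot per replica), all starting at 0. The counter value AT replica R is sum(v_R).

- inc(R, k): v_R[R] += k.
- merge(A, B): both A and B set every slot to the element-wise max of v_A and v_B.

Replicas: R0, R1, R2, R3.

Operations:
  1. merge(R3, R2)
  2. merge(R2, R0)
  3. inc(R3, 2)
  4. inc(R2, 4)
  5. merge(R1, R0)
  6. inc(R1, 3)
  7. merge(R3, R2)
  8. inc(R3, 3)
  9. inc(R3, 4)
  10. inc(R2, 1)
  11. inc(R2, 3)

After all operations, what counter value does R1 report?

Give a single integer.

Answer: 3

Derivation:
Op 1: merge R3<->R2 -> R3=(0,0,0,0) R2=(0,0,0,0)
Op 2: merge R2<->R0 -> R2=(0,0,0,0) R0=(0,0,0,0)
Op 3: inc R3 by 2 -> R3=(0,0,0,2) value=2
Op 4: inc R2 by 4 -> R2=(0,0,4,0) value=4
Op 5: merge R1<->R0 -> R1=(0,0,0,0) R0=(0,0,0,0)
Op 6: inc R1 by 3 -> R1=(0,3,0,0) value=3
Op 7: merge R3<->R2 -> R3=(0,0,4,2) R2=(0,0,4,2)
Op 8: inc R3 by 3 -> R3=(0,0,4,5) value=9
Op 9: inc R3 by 4 -> R3=(0,0,4,9) value=13
Op 10: inc R2 by 1 -> R2=(0,0,5,2) value=7
Op 11: inc R2 by 3 -> R2=(0,0,8,2) value=10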